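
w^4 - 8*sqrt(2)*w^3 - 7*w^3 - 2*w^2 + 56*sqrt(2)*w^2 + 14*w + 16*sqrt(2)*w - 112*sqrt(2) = (w - 7)*(w - 8*sqrt(2))*(w - sqrt(2))*(w + sqrt(2))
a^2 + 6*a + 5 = (a + 1)*(a + 5)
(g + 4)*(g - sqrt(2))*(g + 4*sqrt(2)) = g^3 + 4*g^2 + 3*sqrt(2)*g^2 - 8*g + 12*sqrt(2)*g - 32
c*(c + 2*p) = c^2 + 2*c*p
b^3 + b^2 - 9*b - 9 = (b - 3)*(b + 1)*(b + 3)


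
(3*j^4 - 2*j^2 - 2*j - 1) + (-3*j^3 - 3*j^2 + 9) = 3*j^4 - 3*j^3 - 5*j^2 - 2*j + 8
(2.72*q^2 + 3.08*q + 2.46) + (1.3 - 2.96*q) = 2.72*q^2 + 0.12*q + 3.76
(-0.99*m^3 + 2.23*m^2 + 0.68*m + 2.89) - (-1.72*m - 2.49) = -0.99*m^3 + 2.23*m^2 + 2.4*m + 5.38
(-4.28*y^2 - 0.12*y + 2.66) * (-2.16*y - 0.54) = 9.2448*y^3 + 2.5704*y^2 - 5.6808*y - 1.4364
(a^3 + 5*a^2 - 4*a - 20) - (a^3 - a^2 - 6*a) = 6*a^2 + 2*a - 20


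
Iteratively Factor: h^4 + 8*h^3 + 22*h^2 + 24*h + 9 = (h + 3)*(h^3 + 5*h^2 + 7*h + 3) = (h + 3)^2*(h^2 + 2*h + 1) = (h + 1)*(h + 3)^2*(h + 1)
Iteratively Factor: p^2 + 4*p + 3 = (p + 3)*(p + 1)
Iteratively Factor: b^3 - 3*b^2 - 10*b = (b - 5)*(b^2 + 2*b) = (b - 5)*(b + 2)*(b)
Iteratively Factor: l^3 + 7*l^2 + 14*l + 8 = (l + 1)*(l^2 + 6*l + 8) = (l + 1)*(l + 4)*(l + 2)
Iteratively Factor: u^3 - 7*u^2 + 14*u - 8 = (u - 1)*(u^2 - 6*u + 8) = (u - 2)*(u - 1)*(u - 4)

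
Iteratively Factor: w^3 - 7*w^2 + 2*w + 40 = (w + 2)*(w^2 - 9*w + 20) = (w - 5)*(w + 2)*(w - 4)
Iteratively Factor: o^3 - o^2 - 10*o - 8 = (o + 1)*(o^2 - 2*o - 8) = (o + 1)*(o + 2)*(o - 4)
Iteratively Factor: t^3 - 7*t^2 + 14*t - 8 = (t - 4)*(t^2 - 3*t + 2) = (t - 4)*(t - 2)*(t - 1)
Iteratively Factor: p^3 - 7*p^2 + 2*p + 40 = (p - 4)*(p^2 - 3*p - 10) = (p - 4)*(p + 2)*(p - 5)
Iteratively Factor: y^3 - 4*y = (y)*(y^2 - 4) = y*(y - 2)*(y + 2)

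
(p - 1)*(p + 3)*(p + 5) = p^3 + 7*p^2 + 7*p - 15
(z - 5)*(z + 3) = z^2 - 2*z - 15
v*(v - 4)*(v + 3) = v^3 - v^2 - 12*v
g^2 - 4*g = g*(g - 4)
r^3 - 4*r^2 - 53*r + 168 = (r - 8)*(r - 3)*(r + 7)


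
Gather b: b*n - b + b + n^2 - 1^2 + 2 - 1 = b*n + n^2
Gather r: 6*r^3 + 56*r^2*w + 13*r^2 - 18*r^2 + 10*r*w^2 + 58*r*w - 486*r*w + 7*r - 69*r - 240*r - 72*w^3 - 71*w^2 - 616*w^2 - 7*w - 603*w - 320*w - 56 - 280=6*r^3 + r^2*(56*w - 5) + r*(10*w^2 - 428*w - 302) - 72*w^3 - 687*w^2 - 930*w - 336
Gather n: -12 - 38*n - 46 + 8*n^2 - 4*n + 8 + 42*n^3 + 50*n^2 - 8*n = 42*n^3 + 58*n^2 - 50*n - 50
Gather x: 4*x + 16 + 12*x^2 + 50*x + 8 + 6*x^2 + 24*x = 18*x^2 + 78*x + 24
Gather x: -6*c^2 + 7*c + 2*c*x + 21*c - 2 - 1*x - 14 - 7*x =-6*c^2 + 28*c + x*(2*c - 8) - 16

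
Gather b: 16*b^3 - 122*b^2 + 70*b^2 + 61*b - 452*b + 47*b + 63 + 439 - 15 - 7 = 16*b^3 - 52*b^2 - 344*b + 480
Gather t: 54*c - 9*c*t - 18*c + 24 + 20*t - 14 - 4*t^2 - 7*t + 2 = 36*c - 4*t^2 + t*(13 - 9*c) + 12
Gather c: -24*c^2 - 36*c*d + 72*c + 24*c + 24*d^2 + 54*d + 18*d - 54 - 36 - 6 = -24*c^2 + c*(96 - 36*d) + 24*d^2 + 72*d - 96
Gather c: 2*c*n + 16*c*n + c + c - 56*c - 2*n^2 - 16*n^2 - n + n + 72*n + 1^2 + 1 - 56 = c*(18*n - 54) - 18*n^2 + 72*n - 54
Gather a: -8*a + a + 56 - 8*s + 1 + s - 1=-7*a - 7*s + 56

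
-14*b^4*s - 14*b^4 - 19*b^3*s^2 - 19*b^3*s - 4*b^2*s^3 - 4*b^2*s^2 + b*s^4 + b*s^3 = (-7*b + s)*(b + s)*(2*b + s)*(b*s + b)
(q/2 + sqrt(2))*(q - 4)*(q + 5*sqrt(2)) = q^3/2 - 2*q^2 + 7*sqrt(2)*q^2/2 - 14*sqrt(2)*q + 10*q - 40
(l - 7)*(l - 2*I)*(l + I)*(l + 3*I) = l^4 - 7*l^3 + 2*I*l^3 + 5*l^2 - 14*I*l^2 - 35*l + 6*I*l - 42*I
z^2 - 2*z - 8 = (z - 4)*(z + 2)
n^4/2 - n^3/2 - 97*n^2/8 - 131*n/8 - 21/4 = (n/2 + 1/2)*(n - 6)*(n + 1/2)*(n + 7/2)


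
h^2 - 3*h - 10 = (h - 5)*(h + 2)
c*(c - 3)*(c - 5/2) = c^3 - 11*c^2/2 + 15*c/2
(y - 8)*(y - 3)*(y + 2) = y^3 - 9*y^2 + 2*y + 48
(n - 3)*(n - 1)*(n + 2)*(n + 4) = n^4 + 2*n^3 - 13*n^2 - 14*n + 24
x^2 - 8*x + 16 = (x - 4)^2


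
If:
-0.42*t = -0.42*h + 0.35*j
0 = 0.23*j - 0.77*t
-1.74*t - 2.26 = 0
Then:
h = -4.92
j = -4.35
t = -1.30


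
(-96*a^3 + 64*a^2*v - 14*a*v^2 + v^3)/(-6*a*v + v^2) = 16*a^2/v - 8*a + v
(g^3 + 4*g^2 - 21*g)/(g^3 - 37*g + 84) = g/(g - 4)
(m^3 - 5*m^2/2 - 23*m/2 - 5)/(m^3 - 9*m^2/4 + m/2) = 2*(2*m^3 - 5*m^2 - 23*m - 10)/(m*(4*m^2 - 9*m + 2))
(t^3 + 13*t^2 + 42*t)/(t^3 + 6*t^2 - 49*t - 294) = t/(t - 7)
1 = 1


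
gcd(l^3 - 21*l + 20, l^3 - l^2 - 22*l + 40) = l^2 + l - 20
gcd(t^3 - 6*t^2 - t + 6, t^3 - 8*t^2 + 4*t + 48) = t - 6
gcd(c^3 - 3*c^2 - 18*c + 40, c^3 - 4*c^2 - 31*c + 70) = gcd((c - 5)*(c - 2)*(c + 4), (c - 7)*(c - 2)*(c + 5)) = c - 2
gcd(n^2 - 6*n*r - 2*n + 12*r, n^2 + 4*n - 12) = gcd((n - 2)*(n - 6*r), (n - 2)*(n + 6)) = n - 2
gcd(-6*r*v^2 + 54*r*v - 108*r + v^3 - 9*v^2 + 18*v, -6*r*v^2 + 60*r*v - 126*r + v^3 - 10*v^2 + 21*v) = 6*r*v - 18*r - v^2 + 3*v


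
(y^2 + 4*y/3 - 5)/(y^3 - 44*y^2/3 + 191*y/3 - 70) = (y + 3)/(y^2 - 13*y + 42)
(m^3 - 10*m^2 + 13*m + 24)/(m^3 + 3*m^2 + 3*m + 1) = (m^2 - 11*m + 24)/(m^2 + 2*m + 1)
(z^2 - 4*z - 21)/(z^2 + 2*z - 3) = (z - 7)/(z - 1)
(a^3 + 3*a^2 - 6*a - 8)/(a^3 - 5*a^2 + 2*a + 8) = (a + 4)/(a - 4)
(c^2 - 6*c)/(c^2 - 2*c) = (c - 6)/(c - 2)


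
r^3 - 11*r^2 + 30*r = r*(r - 6)*(r - 5)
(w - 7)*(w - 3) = w^2 - 10*w + 21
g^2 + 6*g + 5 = (g + 1)*(g + 5)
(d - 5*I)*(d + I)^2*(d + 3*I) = d^4 + 18*d^2 + 32*I*d - 15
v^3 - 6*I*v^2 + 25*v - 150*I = (v - 6*I)*(v - 5*I)*(v + 5*I)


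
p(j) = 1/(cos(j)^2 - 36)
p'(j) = 2*sin(j)*cos(j)/(cos(j)^2 - 36)^2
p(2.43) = -0.03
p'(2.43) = -0.00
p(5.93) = -0.03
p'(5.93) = -0.00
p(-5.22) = -0.03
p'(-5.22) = 0.00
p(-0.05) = -0.03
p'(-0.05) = -0.00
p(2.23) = -0.03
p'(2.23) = -0.00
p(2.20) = -0.03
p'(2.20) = -0.00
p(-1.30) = -0.03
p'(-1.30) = -0.00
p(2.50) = -0.03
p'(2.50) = -0.00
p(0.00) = -0.03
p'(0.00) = 0.00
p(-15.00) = -0.03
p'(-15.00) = 0.00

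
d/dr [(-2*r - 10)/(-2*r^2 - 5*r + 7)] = 2*(2*r^2 + 5*r - (r + 5)*(4*r + 5) - 7)/(2*r^2 + 5*r - 7)^2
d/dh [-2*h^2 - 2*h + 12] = -4*h - 2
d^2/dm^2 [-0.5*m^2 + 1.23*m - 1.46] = -1.00000000000000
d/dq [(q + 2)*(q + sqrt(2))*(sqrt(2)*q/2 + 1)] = 3*sqrt(2)*q^2/2 + 2*sqrt(2)*q + 4*q + sqrt(2) + 4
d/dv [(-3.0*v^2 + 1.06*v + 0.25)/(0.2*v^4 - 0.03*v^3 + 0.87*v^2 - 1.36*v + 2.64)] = (1.2*v^5 - 0.726*v^4 - 0.136399999999999*v^3 + 3.1803*v^2 - 16.275*v + 3.1384)/(0.04*v^8 - 0.012*v^7 + 0.3489*v^6 - 0.5962*v^5 + 1.8945*v^4 - 2.5248*v^3 + 6.4432*v^2 - 7.1808*v + 6.9696)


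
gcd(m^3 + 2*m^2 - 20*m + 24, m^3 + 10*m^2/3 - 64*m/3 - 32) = m + 6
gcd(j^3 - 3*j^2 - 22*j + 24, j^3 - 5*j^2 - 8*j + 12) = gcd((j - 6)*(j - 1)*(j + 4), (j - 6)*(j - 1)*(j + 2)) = j^2 - 7*j + 6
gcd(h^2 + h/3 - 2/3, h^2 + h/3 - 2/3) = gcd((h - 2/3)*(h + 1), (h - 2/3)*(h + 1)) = h^2 + h/3 - 2/3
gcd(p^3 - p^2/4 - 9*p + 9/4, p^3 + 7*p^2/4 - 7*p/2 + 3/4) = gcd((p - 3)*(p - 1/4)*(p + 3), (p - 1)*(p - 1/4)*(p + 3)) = p^2 + 11*p/4 - 3/4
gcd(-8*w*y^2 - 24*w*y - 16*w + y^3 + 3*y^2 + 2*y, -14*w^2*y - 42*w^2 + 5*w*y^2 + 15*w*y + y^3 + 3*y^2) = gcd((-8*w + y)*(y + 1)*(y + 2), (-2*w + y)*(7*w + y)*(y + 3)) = 1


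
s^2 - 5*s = s*(s - 5)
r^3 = r^3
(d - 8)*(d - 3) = d^2 - 11*d + 24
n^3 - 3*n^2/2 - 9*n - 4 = (n - 4)*(n + 1/2)*(n + 2)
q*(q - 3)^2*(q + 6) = q^4 - 27*q^2 + 54*q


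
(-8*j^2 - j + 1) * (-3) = 24*j^2 + 3*j - 3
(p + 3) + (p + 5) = 2*p + 8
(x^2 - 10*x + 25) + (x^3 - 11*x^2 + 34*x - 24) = x^3 - 10*x^2 + 24*x + 1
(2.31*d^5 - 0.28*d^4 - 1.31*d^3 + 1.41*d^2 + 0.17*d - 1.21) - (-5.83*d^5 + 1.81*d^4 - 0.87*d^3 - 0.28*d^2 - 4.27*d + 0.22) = 8.14*d^5 - 2.09*d^4 - 0.44*d^3 + 1.69*d^2 + 4.44*d - 1.43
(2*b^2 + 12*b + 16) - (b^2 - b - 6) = b^2 + 13*b + 22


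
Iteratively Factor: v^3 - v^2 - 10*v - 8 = (v + 2)*(v^2 - 3*v - 4) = (v + 1)*(v + 2)*(v - 4)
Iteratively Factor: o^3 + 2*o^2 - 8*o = (o + 4)*(o^2 - 2*o) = (o - 2)*(o + 4)*(o)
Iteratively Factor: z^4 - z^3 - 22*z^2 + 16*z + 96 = (z - 3)*(z^3 + 2*z^2 - 16*z - 32) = (z - 4)*(z - 3)*(z^2 + 6*z + 8) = (z - 4)*(z - 3)*(z + 4)*(z + 2)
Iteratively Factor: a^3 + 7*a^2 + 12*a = (a)*(a^2 + 7*a + 12) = a*(a + 3)*(a + 4)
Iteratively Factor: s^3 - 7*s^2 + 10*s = (s)*(s^2 - 7*s + 10) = s*(s - 2)*(s - 5)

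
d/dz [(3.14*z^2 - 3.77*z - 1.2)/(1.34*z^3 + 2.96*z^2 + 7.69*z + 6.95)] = (-4.2076*z^4 + 10.1036*z^3 + 40.1298*z^2 + 50.75*z - 16.9735)/(1.7956*z^6 + 7.9328*z^5 + 29.3708*z^4 + 64.1508*z^3 + 100.2801*z^2 + 106.891*z + 48.3025)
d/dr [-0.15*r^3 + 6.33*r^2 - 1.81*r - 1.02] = -0.45*r^2 + 12.66*r - 1.81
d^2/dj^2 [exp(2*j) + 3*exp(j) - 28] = (4*exp(j) + 3)*exp(j)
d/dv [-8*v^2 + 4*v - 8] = 4 - 16*v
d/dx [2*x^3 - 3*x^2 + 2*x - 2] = 6*x^2 - 6*x + 2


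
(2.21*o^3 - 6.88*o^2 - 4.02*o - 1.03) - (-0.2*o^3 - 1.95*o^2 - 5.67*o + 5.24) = 2.41*o^3 - 4.93*o^2 + 1.65*o - 6.27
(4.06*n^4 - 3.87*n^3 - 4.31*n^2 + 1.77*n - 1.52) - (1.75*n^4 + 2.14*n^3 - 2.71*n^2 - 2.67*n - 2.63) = 2.31*n^4 - 6.01*n^3 - 1.6*n^2 + 4.44*n + 1.11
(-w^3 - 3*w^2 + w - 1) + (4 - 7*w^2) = -w^3 - 10*w^2 + w + 3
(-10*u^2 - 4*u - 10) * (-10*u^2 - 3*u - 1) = 100*u^4 + 70*u^3 + 122*u^2 + 34*u + 10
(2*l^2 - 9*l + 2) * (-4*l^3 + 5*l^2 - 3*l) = -8*l^5 + 46*l^4 - 59*l^3 + 37*l^2 - 6*l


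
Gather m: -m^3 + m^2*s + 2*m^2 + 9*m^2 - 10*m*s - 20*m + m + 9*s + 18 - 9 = -m^3 + m^2*(s + 11) + m*(-10*s - 19) + 9*s + 9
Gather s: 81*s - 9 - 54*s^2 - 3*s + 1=-54*s^2 + 78*s - 8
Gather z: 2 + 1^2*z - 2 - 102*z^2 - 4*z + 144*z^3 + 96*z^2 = 144*z^3 - 6*z^2 - 3*z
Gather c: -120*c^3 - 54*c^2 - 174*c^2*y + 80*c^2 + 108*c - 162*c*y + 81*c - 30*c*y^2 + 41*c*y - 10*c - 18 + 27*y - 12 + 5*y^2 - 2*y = -120*c^3 + c^2*(26 - 174*y) + c*(-30*y^2 - 121*y + 179) + 5*y^2 + 25*y - 30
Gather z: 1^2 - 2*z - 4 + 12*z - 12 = 10*z - 15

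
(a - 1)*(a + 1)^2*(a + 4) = a^4 + 5*a^3 + 3*a^2 - 5*a - 4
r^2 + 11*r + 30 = (r + 5)*(r + 6)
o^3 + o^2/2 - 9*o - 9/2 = (o - 3)*(o + 1/2)*(o + 3)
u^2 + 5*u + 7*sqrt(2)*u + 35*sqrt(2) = (u + 5)*(u + 7*sqrt(2))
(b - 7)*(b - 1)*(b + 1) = b^3 - 7*b^2 - b + 7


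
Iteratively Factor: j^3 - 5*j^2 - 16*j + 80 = (j - 5)*(j^2 - 16) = (j - 5)*(j + 4)*(j - 4)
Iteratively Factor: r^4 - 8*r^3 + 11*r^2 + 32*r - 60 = (r - 2)*(r^3 - 6*r^2 - r + 30) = (r - 5)*(r - 2)*(r^2 - r - 6) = (r - 5)*(r - 2)*(r + 2)*(r - 3)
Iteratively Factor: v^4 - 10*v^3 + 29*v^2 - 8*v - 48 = (v - 3)*(v^3 - 7*v^2 + 8*v + 16) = (v - 4)*(v - 3)*(v^2 - 3*v - 4) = (v - 4)*(v - 3)*(v + 1)*(v - 4)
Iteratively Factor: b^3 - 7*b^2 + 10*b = (b - 5)*(b^2 - 2*b) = (b - 5)*(b - 2)*(b)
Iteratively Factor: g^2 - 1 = (g + 1)*(g - 1)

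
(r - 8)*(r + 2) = r^2 - 6*r - 16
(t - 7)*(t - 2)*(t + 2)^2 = t^4 - 5*t^3 - 18*t^2 + 20*t + 56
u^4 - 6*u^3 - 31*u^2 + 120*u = u*(u - 8)*(u - 3)*(u + 5)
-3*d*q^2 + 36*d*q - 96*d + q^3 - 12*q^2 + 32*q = (-3*d + q)*(q - 8)*(q - 4)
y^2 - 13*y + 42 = (y - 7)*(y - 6)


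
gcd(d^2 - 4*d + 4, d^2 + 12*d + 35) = 1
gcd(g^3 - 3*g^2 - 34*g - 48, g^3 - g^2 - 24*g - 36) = g^2 + 5*g + 6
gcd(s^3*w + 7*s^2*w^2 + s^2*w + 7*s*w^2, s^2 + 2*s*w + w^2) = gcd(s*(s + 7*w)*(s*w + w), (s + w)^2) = 1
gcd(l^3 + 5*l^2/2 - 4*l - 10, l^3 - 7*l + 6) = l - 2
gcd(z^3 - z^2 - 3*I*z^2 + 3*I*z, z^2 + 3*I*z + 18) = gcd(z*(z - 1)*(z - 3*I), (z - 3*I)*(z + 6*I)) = z - 3*I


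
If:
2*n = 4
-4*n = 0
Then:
No Solution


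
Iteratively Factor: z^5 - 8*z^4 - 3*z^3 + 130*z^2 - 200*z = (z + 4)*(z^4 - 12*z^3 + 45*z^2 - 50*z) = (z - 5)*(z + 4)*(z^3 - 7*z^2 + 10*z) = (z - 5)*(z - 2)*(z + 4)*(z^2 - 5*z) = z*(z - 5)*(z - 2)*(z + 4)*(z - 5)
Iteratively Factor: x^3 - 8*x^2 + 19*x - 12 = (x - 4)*(x^2 - 4*x + 3) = (x - 4)*(x - 1)*(x - 3)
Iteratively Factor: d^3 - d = (d)*(d^2 - 1) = d*(d - 1)*(d + 1)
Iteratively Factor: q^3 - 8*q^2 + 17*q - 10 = (q - 1)*(q^2 - 7*q + 10) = (q - 5)*(q - 1)*(q - 2)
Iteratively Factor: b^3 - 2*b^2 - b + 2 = (b + 1)*(b^2 - 3*b + 2) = (b - 2)*(b + 1)*(b - 1)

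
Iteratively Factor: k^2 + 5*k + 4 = (k + 1)*(k + 4)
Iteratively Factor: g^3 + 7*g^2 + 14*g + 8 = (g + 2)*(g^2 + 5*g + 4) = (g + 2)*(g + 4)*(g + 1)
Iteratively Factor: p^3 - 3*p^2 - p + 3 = (p + 1)*(p^2 - 4*p + 3) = (p - 1)*(p + 1)*(p - 3)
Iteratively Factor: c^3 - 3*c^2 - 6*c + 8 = (c + 2)*(c^2 - 5*c + 4) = (c - 1)*(c + 2)*(c - 4)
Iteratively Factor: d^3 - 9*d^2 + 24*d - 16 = (d - 1)*(d^2 - 8*d + 16) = (d - 4)*(d - 1)*(d - 4)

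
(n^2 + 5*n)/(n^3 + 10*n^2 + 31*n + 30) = n/(n^2 + 5*n + 6)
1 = 1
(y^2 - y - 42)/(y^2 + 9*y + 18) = (y - 7)/(y + 3)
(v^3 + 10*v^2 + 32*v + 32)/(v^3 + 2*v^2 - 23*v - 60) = (v^2 + 6*v + 8)/(v^2 - 2*v - 15)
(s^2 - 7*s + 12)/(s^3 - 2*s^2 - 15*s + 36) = (s - 4)/(s^2 + s - 12)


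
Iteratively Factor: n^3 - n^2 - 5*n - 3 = (n + 1)*(n^2 - 2*n - 3) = (n - 3)*(n + 1)*(n + 1)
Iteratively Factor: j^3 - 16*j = (j + 4)*(j^2 - 4*j) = j*(j + 4)*(j - 4)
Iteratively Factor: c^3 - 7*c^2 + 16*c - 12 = (c - 2)*(c^2 - 5*c + 6) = (c - 3)*(c - 2)*(c - 2)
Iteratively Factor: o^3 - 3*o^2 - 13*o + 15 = (o - 5)*(o^2 + 2*o - 3) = (o - 5)*(o - 1)*(o + 3)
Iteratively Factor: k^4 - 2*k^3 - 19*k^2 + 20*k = (k)*(k^3 - 2*k^2 - 19*k + 20) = k*(k - 1)*(k^2 - k - 20) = k*(k - 5)*(k - 1)*(k + 4)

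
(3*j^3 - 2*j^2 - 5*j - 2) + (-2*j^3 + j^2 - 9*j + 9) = j^3 - j^2 - 14*j + 7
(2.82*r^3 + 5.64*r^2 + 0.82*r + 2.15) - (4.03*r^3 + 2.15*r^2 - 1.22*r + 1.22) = -1.21*r^3 + 3.49*r^2 + 2.04*r + 0.93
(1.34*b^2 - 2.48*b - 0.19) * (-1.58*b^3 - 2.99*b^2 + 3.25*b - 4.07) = -2.1172*b^5 - 0.0882000000000005*b^4 + 12.0704*b^3 - 12.9457*b^2 + 9.4761*b + 0.7733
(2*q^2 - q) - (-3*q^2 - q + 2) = 5*q^2 - 2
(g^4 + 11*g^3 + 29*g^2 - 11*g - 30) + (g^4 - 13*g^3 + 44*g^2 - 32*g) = 2*g^4 - 2*g^3 + 73*g^2 - 43*g - 30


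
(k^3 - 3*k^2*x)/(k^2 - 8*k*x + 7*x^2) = k^2*(k - 3*x)/(k^2 - 8*k*x + 7*x^2)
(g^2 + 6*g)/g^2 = (g + 6)/g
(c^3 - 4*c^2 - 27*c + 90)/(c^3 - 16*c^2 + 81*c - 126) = (c + 5)/(c - 7)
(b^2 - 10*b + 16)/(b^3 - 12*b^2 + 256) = (b - 2)/(b^2 - 4*b - 32)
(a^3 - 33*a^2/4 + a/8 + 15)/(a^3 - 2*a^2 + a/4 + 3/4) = (4*a^2 - 27*a - 40)/(2*(2*a^2 - a - 1))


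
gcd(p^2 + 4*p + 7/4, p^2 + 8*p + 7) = 1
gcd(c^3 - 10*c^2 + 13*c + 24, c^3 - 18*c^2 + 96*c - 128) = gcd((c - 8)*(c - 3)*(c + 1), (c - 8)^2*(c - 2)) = c - 8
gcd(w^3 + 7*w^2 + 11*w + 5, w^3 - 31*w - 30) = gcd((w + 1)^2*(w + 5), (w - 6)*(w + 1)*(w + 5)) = w^2 + 6*w + 5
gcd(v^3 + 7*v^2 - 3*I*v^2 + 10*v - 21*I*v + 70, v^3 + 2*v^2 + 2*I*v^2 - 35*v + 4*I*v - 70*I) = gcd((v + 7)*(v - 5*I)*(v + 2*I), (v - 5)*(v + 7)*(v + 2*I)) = v^2 + v*(7 + 2*I) + 14*I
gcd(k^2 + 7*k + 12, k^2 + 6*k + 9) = k + 3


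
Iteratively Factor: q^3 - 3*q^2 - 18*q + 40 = (q - 5)*(q^2 + 2*q - 8) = (q - 5)*(q + 4)*(q - 2)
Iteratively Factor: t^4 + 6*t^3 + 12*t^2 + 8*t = (t + 2)*(t^3 + 4*t^2 + 4*t) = (t + 2)^2*(t^2 + 2*t) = t*(t + 2)^2*(t + 2)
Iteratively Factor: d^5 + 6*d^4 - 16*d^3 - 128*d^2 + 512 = (d - 2)*(d^4 + 8*d^3 - 128*d - 256) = (d - 4)*(d - 2)*(d^3 + 12*d^2 + 48*d + 64) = (d - 4)*(d - 2)*(d + 4)*(d^2 + 8*d + 16) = (d - 4)*(d - 2)*(d + 4)^2*(d + 4)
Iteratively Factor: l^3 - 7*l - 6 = (l + 1)*(l^2 - l - 6) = (l + 1)*(l + 2)*(l - 3)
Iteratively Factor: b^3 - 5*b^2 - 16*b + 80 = (b - 5)*(b^2 - 16) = (b - 5)*(b + 4)*(b - 4)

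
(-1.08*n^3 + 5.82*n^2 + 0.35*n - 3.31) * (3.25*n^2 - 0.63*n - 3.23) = -3.51*n^5 + 19.5954*n^4 + 0.9593*n^3 - 29.7766*n^2 + 0.9548*n + 10.6913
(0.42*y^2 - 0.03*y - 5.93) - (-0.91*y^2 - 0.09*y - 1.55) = 1.33*y^2 + 0.06*y - 4.38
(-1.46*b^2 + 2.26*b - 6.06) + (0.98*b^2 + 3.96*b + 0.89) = -0.48*b^2 + 6.22*b - 5.17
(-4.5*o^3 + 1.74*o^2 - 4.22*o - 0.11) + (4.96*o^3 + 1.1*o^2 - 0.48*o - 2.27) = 0.46*o^3 + 2.84*o^2 - 4.7*o - 2.38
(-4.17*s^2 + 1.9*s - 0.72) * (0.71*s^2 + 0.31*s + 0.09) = -2.9607*s^4 + 0.0563*s^3 - 0.2975*s^2 - 0.0522*s - 0.0648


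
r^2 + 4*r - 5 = (r - 1)*(r + 5)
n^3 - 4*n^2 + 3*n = n*(n - 3)*(n - 1)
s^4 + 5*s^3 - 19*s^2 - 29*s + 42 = (s - 3)*(s - 1)*(s + 2)*(s + 7)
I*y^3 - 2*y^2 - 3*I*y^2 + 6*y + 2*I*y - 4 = (y - 2)*(y + 2*I)*(I*y - I)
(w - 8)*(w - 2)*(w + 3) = w^3 - 7*w^2 - 14*w + 48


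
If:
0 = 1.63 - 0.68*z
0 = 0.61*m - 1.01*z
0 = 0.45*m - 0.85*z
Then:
No Solution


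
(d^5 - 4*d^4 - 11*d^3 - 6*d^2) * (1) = d^5 - 4*d^4 - 11*d^3 - 6*d^2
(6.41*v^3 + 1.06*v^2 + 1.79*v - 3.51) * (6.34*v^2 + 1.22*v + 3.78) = 40.6394*v^5 + 14.5406*v^4 + 36.8716*v^3 - 16.0628*v^2 + 2.484*v - 13.2678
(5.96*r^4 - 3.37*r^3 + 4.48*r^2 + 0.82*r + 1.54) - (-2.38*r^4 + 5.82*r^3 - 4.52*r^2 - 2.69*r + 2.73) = 8.34*r^4 - 9.19*r^3 + 9.0*r^2 + 3.51*r - 1.19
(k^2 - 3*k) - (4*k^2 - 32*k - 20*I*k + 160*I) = -3*k^2 + 29*k + 20*I*k - 160*I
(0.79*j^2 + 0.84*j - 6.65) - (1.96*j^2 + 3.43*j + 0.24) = -1.17*j^2 - 2.59*j - 6.89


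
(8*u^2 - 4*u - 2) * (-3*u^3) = -24*u^5 + 12*u^4 + 6*u^3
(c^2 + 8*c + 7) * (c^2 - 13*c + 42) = c^4 - 5*c^3 - 55*c^2 + 245*c + 294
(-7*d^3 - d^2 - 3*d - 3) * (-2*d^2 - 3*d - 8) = 14*d^5 + 23*d^4 + 65*d^3 + 23*d^2 + 33*d + 24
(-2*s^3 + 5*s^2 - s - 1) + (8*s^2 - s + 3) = -2*s^3 + 13*s^2 - 2*s + 2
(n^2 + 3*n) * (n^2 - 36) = n^4 + 3*n^3 - 36*n^2 - 108*n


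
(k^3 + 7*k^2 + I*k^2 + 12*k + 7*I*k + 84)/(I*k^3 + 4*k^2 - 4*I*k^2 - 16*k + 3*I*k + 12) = (-I*k^3 + k^2*(1 - 7*I) + k*(7 - 12*I) - 84*I)/(k^3 - 4*k^2*(1 + I) + k*(3 + 16*I) - 12*I)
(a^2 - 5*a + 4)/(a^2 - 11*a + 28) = (a - 1)/(a - 7)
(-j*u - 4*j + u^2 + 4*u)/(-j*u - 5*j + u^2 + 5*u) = (u + 4)/(u + 5)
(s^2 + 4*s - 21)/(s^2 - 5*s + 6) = (s + 7)/(s - 2)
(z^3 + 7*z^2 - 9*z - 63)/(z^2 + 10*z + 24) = (z^3 + 7*z^2 - 9*z - 63)/(z^2 + 10*z + 24)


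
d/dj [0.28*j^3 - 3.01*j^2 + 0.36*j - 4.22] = 0.84*j^2 - 6.02*j + 0.36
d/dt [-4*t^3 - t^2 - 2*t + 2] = -12*t^2 - 2*t - 2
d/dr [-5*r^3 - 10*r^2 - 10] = 5*r*(-3*r - 4)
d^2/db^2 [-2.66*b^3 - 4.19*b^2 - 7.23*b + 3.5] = -15.96*b - 8.38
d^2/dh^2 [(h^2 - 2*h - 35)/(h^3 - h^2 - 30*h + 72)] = 2*(h^6 - 6*h^5 - 114*h^4 - 316*h^3 + 4125*h^2 + 3978*h - 33156)/(h^9 - 3*h^8 - 87*h^7 + 395*h^6 + 2178*h^5 - 15444*h^4 + 1512*h^3 + 178848*h^2 - 466560*h + 373248)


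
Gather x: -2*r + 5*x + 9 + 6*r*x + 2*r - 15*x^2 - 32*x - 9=-15*x^2 + x*(6*r - 27)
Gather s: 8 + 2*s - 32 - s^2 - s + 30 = -s^2 + s + 6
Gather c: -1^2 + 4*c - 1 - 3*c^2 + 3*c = -3*c^2 + 7*c - 2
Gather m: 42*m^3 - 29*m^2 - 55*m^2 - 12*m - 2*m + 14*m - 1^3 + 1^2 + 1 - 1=42*m^3 - 84*m^2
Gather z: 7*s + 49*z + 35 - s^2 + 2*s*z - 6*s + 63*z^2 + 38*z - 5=-s^2 + s + 63*z^2 + z*(2*s + 87) + 30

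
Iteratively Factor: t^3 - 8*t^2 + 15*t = (t)*(t^2 - 8*t + 15) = t*(t - 5)*(t - 3)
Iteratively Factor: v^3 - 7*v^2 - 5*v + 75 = (v + 3)*(v^2 - 10*v + 25) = (v - 5)*(v + 3)*(v - 5)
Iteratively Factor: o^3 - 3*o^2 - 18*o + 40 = (o - 2)*(o^2 - o - 20) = (o - 5)*(o - 2)*(o + 4)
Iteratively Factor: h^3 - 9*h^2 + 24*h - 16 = (h - 4)*(h^2 - 5*h + 4) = (h - 4)^2*(h - 1)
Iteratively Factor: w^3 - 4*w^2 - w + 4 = (w + 1)*(w^2 - 5*w + 4) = (w - 1)*(w + 1)*(w - 4)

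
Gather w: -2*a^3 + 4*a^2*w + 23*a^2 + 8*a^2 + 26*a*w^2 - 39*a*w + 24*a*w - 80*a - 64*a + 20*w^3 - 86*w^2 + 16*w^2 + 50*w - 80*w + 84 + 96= -2*a^3 + 31*a^2 - 144*a + 20*w^3 + w^2*(26*a - 70) + w*(4*a^2 - 15*a - 30) + 180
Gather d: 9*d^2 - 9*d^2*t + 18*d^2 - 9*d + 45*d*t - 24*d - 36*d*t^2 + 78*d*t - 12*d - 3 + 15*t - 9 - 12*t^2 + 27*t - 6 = d^2*(27 - 9*t) + d*(-36*t^2 + 123*t - 45) - 12*t^2 + 42*t - 18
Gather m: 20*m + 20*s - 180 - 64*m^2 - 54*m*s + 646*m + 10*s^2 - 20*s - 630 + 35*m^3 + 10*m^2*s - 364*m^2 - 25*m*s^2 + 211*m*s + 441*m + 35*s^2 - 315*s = 35*m^3 + m^2*(10*s - 428) + m*(-25*s^2 + 157*s + 1107) + 45*s^2 - 315*s - 810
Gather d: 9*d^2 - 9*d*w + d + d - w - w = 9*d^2 + d*(2 - 9*w) - 2*w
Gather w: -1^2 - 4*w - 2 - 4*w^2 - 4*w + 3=-4*w^2 - 8*w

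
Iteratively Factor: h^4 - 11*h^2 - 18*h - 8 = (h + 1)*(h^3 - h^2 - 10*h - 8) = (h - 4)*(h + 1)*(h^2 + 3*h + 2) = (h - 4)*(h + 1)*(h + 2)*(h + 1)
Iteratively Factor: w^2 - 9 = (w - 3)*(w + 3)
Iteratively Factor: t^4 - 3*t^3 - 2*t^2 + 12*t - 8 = (t - 1)*(t^3 - 2*t^2 - 4*t + 8) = (t - 1)*(t + 2)*(t^2 - 4*t + 4) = (t - 2)*(t - 1)*(t + 2)*(t - 2)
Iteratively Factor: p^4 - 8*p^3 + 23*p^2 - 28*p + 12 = (p - 3)*(p^3 - 5*p^2 + 8*p - 4) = (p - 3)*(p - 2)*(p^2 - 3*p + 2) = (p - 3)*(p - 2)*(p - 1)*(p - 2)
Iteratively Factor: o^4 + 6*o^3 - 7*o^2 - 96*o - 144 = (o + 3)*(o^3 + 3*o^2 - 16*o - 48) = (o - 4)*(o + 3)*(o^2 + 7*o + 12) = (o - 4)*(o + 3)^2*(o + 4)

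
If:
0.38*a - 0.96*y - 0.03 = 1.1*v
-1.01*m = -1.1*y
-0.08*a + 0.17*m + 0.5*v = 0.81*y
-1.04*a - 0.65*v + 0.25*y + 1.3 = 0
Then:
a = 1.10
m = 0.09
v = 0.28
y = 0.08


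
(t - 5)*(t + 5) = t^2 - 25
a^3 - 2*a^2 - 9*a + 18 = (a - 3)*(a - 2)*(a + 3)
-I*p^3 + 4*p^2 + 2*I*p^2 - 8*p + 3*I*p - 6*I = (p - 2)*(p + 3*I)*(-I*p + 1)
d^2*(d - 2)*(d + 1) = d^4 - d^3 - 2*d^2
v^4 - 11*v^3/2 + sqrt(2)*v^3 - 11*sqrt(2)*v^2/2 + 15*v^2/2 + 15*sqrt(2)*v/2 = v*(v - 3)*(v - 5/2)*(v + sqrt(2))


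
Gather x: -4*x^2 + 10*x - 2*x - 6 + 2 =-4*x^2 + 8*x - 4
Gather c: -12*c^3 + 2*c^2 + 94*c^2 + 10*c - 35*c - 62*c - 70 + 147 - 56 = -12*c^3 + 96*c^2 - 87*c + 21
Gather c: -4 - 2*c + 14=10 - 2*c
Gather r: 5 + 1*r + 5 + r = 2*r + 10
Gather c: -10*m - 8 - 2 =-10*m - 10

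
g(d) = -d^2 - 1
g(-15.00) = -226.00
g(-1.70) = -3.89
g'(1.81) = -3.62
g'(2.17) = -4.34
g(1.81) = -4.28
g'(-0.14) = 0.28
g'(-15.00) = 30.00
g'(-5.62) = 11.24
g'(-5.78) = 11.56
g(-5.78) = -34.41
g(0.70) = -1.49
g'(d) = -2*d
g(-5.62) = -32.58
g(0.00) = -1.00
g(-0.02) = -1.00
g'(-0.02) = 0.04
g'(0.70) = -1.40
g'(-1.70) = 3.40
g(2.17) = -5.71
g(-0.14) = -1.02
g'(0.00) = 0.00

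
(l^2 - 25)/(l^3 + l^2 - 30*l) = (l + 5)/(l*(l + 6))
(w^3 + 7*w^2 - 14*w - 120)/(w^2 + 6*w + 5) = (w^2 + 2*w - 24)/(w + 1)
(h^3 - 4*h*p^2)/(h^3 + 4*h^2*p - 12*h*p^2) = (h + 2*p)/(h + 6*p)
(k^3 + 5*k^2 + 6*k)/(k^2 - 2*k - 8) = k*(k + 3)/(k - 4)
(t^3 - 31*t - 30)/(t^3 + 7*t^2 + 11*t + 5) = (t - 6)/(t + 1)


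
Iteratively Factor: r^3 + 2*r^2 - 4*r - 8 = (r - 2)*(r^2 + 4*r + 4) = (r - 2)*(r + 2)*(r + 2)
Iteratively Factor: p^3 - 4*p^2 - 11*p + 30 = (p - 2)*(p^2 - 2*p - 15) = (p - 5)*(p - 2)*(p + 3)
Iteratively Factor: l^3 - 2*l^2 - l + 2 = (l - 2)*(l^2 - 1) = (l - 2)*(l + 1)*(l - 1)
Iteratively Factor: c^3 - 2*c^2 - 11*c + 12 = (c - 4)*(c^2 + 2*c - 3) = (c - 4)*(c + 3)*(c - 1)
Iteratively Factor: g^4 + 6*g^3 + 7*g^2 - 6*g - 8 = (g + 4)*(g^3 + 2*g^2 - g - 2) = (g + 1)*(g + 4)*(g^2 + g - 2) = (g - 1)*(g + 1)*(g + 4)*(g + 2)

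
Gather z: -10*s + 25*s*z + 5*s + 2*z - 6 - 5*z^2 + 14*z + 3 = -5*s - 5*z^2 + z*(25*s + 16) - 3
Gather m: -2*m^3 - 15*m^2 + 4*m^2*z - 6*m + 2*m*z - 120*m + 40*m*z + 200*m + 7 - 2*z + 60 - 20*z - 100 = -2*m^3 + m^2*(4*z - 15) + m*(42*z + 74) - 22*z - 33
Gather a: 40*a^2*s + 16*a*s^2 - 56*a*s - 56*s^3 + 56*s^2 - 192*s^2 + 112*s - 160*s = 40*a^2*s + a*(16*s^2 - 56*s) - 56*s^3 - 136*s^2 - 48*s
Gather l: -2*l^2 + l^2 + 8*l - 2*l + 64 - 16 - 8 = -l^2 + 6*l + 40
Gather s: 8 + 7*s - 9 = 7*s - 1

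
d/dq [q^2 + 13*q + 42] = 2*q + 13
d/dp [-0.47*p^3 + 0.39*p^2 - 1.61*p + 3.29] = -1.41*p^2 + 0.78*p - 1.61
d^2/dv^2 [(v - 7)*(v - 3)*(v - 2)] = 6*v - 24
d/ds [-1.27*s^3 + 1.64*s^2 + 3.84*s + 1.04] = -3.81*s^2 + 3.28*s + 3.84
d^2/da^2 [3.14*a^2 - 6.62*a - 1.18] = 6.28000000000000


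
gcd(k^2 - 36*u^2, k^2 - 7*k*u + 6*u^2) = -k + 6*u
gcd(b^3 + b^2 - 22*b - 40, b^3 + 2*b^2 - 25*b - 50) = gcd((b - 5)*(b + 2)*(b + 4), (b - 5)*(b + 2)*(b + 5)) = b^2 - 3*b - 10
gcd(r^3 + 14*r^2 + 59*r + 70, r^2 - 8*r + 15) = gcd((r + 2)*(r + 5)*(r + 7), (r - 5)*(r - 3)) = 1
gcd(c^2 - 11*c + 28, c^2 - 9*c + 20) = c - 4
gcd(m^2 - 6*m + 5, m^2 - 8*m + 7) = m - 1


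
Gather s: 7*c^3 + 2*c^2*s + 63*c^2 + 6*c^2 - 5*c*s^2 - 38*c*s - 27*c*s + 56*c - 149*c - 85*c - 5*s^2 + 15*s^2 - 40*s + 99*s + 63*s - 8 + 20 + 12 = 7*c^3 + 69*c^2 - 178*c + s^2*(10 - 5*c) + s*(2*c^2 - 65*c + 122) + 24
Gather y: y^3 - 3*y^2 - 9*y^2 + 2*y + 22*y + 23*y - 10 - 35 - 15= y^3 - 12*y^2 + 47*y - 60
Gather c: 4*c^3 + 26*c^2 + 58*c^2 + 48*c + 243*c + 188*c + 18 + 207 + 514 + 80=4*c^3 + 84*c^2 + 479*c + 819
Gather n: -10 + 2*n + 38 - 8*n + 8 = 36 - 6*n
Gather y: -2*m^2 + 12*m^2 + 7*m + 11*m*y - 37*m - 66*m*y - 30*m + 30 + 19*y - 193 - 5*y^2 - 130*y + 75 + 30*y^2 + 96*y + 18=10*m^2 - 60*m + 25*y^2 + y*(-55*m - 15) - 70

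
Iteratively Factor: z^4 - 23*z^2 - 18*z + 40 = (z - 5)*(z^3 + 5*z^2 + 2*z - 8) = (z - 5)*(z - 1)*(z^2 + 6*z + 8) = (z - 5)*(z - 1)*(z + 2)*(z + 4)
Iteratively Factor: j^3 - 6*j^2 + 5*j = (j)*(j^2 - 6*j + 5) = j*(j - 1)*(j - 5)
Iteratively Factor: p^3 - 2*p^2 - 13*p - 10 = (p + 1)*(p^2 - 3*p - 10) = (p - 5)*(p + 1)*(p + 2)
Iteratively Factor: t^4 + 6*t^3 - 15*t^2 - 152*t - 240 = (t + 4)*(t^3 + 2*t^2 - 23*t - 60) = (t - 5)*(t + 4)*(t^2 + 7*t + 12) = (t - 5)*(t + 3)*(t + 4)*(t + 4)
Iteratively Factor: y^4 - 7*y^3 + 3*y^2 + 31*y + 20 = (y - 4)*(y^3 - 3*y^2 - 9*y - 5) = (y - 4)*(y + 1)*(y^2 - 4*y - 5) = (y - 4)*(y + 1)^2*(y - 5)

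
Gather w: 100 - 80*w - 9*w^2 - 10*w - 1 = -9*w^2 - 90*w + 99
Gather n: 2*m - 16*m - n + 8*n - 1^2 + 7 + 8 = -14*m + 7*n + 14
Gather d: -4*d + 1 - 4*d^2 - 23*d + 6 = -4*d^2 - 27*d + 7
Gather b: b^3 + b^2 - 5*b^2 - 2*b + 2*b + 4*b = b^3 - 4*b^2 + 4*b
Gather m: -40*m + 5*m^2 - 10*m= 5*m^2 - 50*m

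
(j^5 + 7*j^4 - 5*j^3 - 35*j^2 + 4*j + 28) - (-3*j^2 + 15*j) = j^5 + 7*j^4 - 5*j^3 - 32*j^2 - 11*j + 28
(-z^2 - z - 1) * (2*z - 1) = -2*z^3 - z^2 - z + 1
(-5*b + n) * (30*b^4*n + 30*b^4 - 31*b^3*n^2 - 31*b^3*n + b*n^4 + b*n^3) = -150*b^5*n - 150*b^5 + 185*b^4*n^2 + 185*b^4*n - 31*b^3*n^3 - 31*b^3*n^2 - 5*b^2*n^4 - 5*b^2*n^3 + b*n^5 + b*n^4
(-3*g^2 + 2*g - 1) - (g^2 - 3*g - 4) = -4*g^2 + 5*g + 3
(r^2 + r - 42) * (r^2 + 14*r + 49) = r^4 + 15*r^3 + 21*r^2 - 539*r - 2058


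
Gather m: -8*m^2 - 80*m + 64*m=-8*m^2 - 16*m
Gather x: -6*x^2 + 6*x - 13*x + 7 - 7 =-6*x^2 - 7*x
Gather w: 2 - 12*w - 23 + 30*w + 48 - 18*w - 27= 0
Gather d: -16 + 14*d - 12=14*d - 28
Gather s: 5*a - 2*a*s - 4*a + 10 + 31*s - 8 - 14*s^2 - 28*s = a - 14*s^2 + s*(3 - 2*a) + 2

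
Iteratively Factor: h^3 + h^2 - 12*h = (h - 3)*(h^2 + 4*h) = h*(h - 3)*(h + 4)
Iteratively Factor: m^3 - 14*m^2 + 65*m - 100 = (m - 5)*(m^2 - 9*m + 20) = (m - 5)*(m - 4)*(m - 5)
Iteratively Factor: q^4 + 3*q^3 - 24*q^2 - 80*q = (q - 5)*(q^3 + 8*q^2 + 16*q) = q*(q - 5)*(q^2 + 8*q + 16) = q*(q - 5)*(q + 4)*(q + 4)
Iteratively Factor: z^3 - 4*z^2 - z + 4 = (z - 1)*(z^2 - 3*z - 4) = (z - 1)*(z + 1)*(z - 4)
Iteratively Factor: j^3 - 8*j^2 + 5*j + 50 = (j - 5)*(j^2 - 3*j - 10) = (j - 5)*(j + 2)*(j - 5)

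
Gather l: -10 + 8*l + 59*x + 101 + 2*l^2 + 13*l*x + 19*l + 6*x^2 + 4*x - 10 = 2*l^2 + l*(13*x + 27) + 6*x^2 + 63*x + 81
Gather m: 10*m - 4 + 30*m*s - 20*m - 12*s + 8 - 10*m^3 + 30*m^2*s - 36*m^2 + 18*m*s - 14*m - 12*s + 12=-10*m^3 + m^2*(30*s - 36) + m*(48*s - 24) - 24*s + 16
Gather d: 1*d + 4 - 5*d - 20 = -4*d - 16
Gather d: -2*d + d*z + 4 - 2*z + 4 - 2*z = d*(z - 2) - 4*z + 8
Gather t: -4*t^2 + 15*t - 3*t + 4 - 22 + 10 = -4*t^2 + 12*t - 8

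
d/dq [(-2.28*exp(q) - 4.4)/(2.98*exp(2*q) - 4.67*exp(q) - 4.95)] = (6.7944*exp(2*q) + 26.224*exp(q) - 9.262)*exp(q)/(8.8804*exp(4*q) - 27.8332*exp(3*q) - 7.6931*exp(2*q) + 46.233*exp(q) + 24.5025)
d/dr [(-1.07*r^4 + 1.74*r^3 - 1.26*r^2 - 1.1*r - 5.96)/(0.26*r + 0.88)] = (-0.8346*r^4 - 2.8616*r^3 + 4.266*r^2 - 2.2176*r + 0.5816)/(0.0676*r^2 + 0.4576*r + 0.7744)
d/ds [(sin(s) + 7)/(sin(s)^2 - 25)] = (-14*sin(s) + cos(s)^2 - 26)*cos(s)/(sin(s)^2 - 25)^2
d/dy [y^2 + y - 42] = 2*y + 1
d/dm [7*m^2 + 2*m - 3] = 14*m + 2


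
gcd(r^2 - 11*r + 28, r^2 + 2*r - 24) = r - 4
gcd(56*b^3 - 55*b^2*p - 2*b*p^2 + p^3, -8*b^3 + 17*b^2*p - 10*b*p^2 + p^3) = 8*b^2 - 9*b*p + p^2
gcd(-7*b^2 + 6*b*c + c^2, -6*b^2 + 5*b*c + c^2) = b - c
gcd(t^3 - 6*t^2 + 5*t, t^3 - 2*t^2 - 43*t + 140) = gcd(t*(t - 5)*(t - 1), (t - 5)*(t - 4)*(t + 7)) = t - 5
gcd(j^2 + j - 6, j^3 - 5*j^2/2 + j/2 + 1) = j - 2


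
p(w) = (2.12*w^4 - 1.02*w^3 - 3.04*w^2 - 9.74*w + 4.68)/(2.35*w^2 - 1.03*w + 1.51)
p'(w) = (1.03 - 4.7*w)*(2.12*w^4 - 1.02*w^3 - 3.04*w^2 - 9.74*w + 4.68)/(2.35*w^2 - 1.03*w + 1.51)^2 + (8.48*w^3 - 3.06*w^2 - 6.08*w - 9.74)/(2.35*w^2 - 1.03*w + 1.51)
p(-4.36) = 16.58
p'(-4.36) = -7.65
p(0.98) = -2.46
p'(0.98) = -0.67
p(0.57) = -1.08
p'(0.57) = -6.43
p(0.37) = 0.45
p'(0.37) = -8.48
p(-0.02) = 3.18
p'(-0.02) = -3.95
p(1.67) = -1.31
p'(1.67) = 3.16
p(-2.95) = 7.75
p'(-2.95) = -4.83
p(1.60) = -1.53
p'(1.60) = 2.95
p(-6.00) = 31.66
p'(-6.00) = -10.72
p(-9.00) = 72.09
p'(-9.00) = -16.21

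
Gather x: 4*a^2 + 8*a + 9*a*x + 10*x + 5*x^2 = 4*a^2 + 8*a + 5*x^2 + x*(9*a + 10)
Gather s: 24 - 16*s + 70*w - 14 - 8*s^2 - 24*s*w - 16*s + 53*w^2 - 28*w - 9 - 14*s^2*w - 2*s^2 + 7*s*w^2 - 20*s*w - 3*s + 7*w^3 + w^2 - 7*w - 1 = s^2*(-14*w - 10) + s*(7*w^2 - 44*w - 35) + 7*w^3 + 54*w^2 + 35*w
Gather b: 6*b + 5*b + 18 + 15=11*b + 33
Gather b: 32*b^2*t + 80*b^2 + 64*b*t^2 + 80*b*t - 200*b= b^2*(32*t + 80) + b*(64*t^2 + 80*t - 200)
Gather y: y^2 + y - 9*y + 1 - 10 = y^2 - 8*y - 9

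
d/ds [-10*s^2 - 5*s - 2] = -20*s - 5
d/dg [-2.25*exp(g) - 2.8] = -2.25*exp(g)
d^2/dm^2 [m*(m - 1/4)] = 2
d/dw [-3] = 0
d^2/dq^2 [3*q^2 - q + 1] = 6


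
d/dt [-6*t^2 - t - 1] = -12*t - 1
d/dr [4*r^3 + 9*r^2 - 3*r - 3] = 12*r^2 + 18*r - 3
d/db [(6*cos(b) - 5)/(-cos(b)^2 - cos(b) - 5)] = (6*sin(b)^2 + 10*cos(b) + 29)*sin(b)/(cos(b)^2 + cos(b) + 5)^2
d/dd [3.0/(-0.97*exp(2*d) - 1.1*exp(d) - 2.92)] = (5.82*exp(d) + 3.3)*exp(d)/(0.97*exp(2*d) + 1.1*exp(d) + 2.92)^2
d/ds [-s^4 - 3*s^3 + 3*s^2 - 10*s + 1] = -4*s^3 - 9*s^2 + 6*s - 10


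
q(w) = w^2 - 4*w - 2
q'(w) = 2*w - 4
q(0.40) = -3.44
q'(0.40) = -3.20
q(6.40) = 13.36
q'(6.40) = 8.80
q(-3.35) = 22.62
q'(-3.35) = -10.70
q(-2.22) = 11.81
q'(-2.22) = -8.44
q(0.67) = -4.23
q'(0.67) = -2.66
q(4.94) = 2.64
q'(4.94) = 5.88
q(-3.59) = 25.25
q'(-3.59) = -11.18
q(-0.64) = 0.97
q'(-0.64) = -5.28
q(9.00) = 43.00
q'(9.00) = 14.00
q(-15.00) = 283.00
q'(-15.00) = -34.00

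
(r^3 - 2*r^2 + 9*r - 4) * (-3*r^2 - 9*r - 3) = -3*r^5 - 3*r^4 - 12*r^3 - 63*r^2 + 9*r + 12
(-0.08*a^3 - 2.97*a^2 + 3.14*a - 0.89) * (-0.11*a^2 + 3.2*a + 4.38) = 0.0088*a^5 + 0.0707*a^4 - 10.1998*a^3 - 2.8627*a^2 + 10.9052*a - 3.8982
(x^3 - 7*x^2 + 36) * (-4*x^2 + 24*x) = -4*x^5 + 52*x^4 - 168*x^3 - 144*x^2 + 864*x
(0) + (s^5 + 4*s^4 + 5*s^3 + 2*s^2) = s^5 + 4*s^4 + 5*s^3 + 2*s^2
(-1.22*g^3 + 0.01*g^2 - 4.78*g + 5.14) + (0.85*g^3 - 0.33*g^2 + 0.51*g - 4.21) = -0.37*g^3 - 0.32*g^2 - 4.27*g + 0.93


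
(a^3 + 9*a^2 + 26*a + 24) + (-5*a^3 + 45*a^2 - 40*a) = -4*a^3 + 54*a^2 - 14*a + 24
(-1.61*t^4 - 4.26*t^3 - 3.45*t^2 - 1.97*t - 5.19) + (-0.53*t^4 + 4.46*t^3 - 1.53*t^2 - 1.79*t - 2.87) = -2.14*t^4 + 0.2*t^3 - 4.98*t^2 - 3.76*t - 8.06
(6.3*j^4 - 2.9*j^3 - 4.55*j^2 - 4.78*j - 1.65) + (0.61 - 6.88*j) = 6.3*j^4 - 2.9*j^3 - 4.55*j^2 - 11.66*j - 1.04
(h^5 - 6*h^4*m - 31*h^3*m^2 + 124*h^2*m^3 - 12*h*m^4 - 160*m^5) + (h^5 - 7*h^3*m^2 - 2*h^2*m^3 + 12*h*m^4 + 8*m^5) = 2*h^5 - 6*h^4*m - 38*h^3*m^2 + 122*h^2*m^3 - 152*m^5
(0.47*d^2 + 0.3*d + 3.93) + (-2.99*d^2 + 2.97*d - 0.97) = -2.52*d^2 + 3.27*d + 2.96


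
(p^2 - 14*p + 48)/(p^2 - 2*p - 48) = (p - 6)/(p + 6)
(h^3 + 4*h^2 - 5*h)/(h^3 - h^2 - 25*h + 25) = h/(h - 5)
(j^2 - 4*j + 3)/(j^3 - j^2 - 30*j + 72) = (j - 1)/(j^2 + 2*j - 24)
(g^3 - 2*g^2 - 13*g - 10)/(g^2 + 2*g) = g - 4 - 5/g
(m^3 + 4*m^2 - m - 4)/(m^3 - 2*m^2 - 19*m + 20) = (m + 1)/(m - 5)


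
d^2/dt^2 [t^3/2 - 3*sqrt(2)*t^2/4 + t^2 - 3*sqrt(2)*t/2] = 3*t - 3*sqrt(2)/2 + 2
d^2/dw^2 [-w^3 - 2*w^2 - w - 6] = -6*w - 4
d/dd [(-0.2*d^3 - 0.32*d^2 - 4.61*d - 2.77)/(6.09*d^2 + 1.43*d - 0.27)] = (-1.218*d^4 - 0.572*d^3 + 27.7793*d^2 + 33.9114*d + 5.2058)/(37.0881*d^4 + 17.4174*d^3 - 1.2437*d^2 - 0.7722*d + 0.0729)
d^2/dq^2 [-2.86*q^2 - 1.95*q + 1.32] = -5.72000000000000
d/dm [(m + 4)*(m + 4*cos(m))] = m - (m + 4)*(4*sin(m) - 1) + 4*cos(m)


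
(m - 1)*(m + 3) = m^2 + 2*m - 3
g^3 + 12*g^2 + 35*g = g*(g + 5)*(g + 7)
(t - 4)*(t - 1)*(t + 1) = t^3 - 4*t^2 - t + 4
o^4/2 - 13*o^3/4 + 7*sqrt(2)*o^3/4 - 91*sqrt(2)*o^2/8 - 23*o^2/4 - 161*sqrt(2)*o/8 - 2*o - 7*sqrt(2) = (o/2 + 1/2)*(o - 8)*(o + 1/2)*(o + 7*sqrt(2)/2)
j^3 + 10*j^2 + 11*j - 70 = (j - 2)*(j + 5)*(j + 7)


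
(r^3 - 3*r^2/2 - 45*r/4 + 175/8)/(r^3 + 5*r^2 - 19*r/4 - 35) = (r - 5/2)/(r + 4)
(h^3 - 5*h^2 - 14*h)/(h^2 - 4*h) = (h^2 - 5*h - 14)/(h - 4)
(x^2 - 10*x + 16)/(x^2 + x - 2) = (x^2 - 10*x + 16)/(x^2 + x - 2)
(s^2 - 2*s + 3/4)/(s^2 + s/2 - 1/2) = (s - 3/2)/(s + 1)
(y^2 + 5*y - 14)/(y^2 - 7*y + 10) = (y + 7)/(y - 5)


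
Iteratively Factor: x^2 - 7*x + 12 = (x - 3)*(x - 4)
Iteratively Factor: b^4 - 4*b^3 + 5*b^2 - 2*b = (b - 2)*(b^3 - 2*b^2 + b) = b*(b - 2)*(b^2 - 2*b + 1) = b*(b - 2)*(b - 1)*(b - 1)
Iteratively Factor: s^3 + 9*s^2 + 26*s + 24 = (s + 4)*(s^2 + 5*s + 6) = (s + 3)*(s + 4)*(s + 2)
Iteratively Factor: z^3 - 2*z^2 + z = (z)*(z^2 - 2*z + 1) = z*(z - 1)*(z - 1)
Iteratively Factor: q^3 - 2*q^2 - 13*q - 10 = (q + 2)*(q^2 - 4*q - 5) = (q + 1)*(q + 2)*(q - 5)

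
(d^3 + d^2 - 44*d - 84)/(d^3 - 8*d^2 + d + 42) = (d + 6)/(d - 3)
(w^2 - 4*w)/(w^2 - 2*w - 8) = w/(w + 2)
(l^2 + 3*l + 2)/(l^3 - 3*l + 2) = (l + 1)/(l^2 - 2*l + 1)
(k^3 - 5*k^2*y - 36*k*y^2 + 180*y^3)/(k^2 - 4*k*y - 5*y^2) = (k^2 - 36*y^2)/(k + y)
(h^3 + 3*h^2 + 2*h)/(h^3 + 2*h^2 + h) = (h + 2)/(h + 1)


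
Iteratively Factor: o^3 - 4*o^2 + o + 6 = (o + 1)*(o^2 - 5*o + 6) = (o - 2)*(o + 1)*(o - 3)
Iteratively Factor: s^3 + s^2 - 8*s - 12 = (s - 3)*(s^2 + 4*s + 4) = (s - 3)*(s + 2)*(s + 2)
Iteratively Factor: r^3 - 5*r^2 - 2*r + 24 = (r + 2)*(r^2 - 7*r + 12) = (r - 3)*(r + 2)*(r - 4)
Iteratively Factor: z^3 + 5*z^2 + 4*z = (z)*(z^2 + 5*z + 4) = z*(z + 1)*(z + 4)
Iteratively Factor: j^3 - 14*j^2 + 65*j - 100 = (j - 5)*(j^2 - 9*j + 20) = (j - 5)*(j - 4)*(j - 5)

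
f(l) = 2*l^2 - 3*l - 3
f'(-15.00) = -63.00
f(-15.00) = 492.00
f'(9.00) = 33.00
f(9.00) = 132.00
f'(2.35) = 6.40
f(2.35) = 1.00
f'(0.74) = -0.04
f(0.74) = -4.12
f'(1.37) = 2.48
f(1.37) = -3.36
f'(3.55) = 11.20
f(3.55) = 11.56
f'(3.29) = 10.16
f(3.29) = 8.78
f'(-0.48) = -4.92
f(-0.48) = -1.10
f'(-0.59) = -5.36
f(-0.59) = -0.53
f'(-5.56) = -25.24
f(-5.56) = 75.51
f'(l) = 4*l - 3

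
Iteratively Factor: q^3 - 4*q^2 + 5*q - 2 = (q - 2)*(q^2 - 2*q + 1) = (q - 2)*(q - 1)*(q - 1)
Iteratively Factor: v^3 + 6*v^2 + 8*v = (v + 4)*(v^2 + 2*v) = (v + 2)*(v + 4)*(v)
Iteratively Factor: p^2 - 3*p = (p)*(p - 3)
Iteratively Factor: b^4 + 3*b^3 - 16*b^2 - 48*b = (b + 4)*(b^3 - b^2 - 12*b) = b*(b + 4)*(b^2 - b - 12) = b*(b - 4)*(b + 4)*(b + 3)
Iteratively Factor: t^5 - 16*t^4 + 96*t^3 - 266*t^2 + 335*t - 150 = (t - 5)*(t^4 - 11*t^3 + 41*t^2 - 61*t + 30) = (t - 5)*(t - 1)*(t^3 - 10*t^2 + 31*t - 30) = (t - 5)^2*(t - 1)*(t^2 - 5*t + 6) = (t - 5)^2*(t - 2)*(t - 1)*(t - 3)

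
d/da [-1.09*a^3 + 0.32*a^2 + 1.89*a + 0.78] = -3.27*a^2 + 0.64*a + 1.89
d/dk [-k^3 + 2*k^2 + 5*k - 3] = -3*k^2 + 4*k + 5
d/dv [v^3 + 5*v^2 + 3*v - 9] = 3*v^2 + 10*v + 3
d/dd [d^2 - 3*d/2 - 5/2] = 2*d - 3/2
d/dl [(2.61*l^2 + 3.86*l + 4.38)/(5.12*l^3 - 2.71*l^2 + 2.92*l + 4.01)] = (-13.3632*l^4 - 39.5264*l^3 - 49.195*l^2 + 44.6718*l + 2.689)/(26.2144*l^6 - 27.7504*l^5 + 37.2449*l^4 + 25.236*l^3 - 13.2078*l^2 + 23.4184*l + 16.0801)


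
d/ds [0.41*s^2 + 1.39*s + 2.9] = 0.82*s + 1.39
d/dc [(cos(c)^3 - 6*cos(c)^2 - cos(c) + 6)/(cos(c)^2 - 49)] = (-cos(c)^4 + 146*cos(c)^2 - 576*cos(c) - 49)*sin(c)/((cos(c) - 7)^2*(cos(c) + 7)^2)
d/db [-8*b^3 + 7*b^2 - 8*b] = -24*b^2 + 14*b - 8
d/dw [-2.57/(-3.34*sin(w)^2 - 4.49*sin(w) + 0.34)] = -(17.1676*sin(w) + 11.5393)*cos(w)/(3.34*sin(w)^2 + 4.49*sin(w) - 0.34)^2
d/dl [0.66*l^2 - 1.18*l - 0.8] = 1.32*l - 1.18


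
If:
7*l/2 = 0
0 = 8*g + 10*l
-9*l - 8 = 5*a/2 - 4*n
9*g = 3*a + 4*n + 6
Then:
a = -28/11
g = 0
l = 0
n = 9/22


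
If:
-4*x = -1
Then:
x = 1/4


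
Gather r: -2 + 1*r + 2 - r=0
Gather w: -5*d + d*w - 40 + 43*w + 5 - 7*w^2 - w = -5*d - 7*w^2 + w*(d + 42) - 35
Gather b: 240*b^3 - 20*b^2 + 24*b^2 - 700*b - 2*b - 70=240*b^3 + 4*b^2 - 702*b - 70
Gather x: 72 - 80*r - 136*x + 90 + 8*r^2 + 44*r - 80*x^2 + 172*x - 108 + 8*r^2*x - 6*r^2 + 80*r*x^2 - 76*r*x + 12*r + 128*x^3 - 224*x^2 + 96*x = 2*r^2 - 24*r + 128*x^3 + x^2*(80*r - 304) + x*(8*r^2 - 76*r + 132) + 54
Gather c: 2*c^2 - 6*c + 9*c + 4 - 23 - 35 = 2*c^2 + 3*c - 54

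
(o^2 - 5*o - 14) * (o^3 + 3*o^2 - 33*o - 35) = o^5 - 2*o^4 - 62*o^3 + 88*o^2 + 637*o + 490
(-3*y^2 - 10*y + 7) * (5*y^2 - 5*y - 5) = -15*y^4 - 35*y^3 + 100*y^2 + 15*y - 35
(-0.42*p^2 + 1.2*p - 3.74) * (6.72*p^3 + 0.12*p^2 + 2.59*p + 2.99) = -2.8224*p^5 + 8.0136*p^4 - 26.0766*p^3 + 1.4034*p^2 - 6.0986*p - 11.1826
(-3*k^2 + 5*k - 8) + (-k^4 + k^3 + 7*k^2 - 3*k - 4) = -k^4 + k^3 + 4*k^2 + 2*k - 12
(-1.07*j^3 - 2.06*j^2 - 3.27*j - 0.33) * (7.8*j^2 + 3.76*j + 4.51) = -8.346*j^5 - 20.0912*j^4 - 38.0773*j^3 - 24.1598*j^2 - 15.9885*j - 1.4883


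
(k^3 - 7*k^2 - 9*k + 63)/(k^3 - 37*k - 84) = (k - 3)/(k + 4)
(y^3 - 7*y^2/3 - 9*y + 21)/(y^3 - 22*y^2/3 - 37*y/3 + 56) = (y - 3)/(y - 8)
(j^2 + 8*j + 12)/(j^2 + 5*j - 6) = (j + 2)/(j - 1)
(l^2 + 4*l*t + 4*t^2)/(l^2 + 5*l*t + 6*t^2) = (l + 2*t)/(l + 3*t)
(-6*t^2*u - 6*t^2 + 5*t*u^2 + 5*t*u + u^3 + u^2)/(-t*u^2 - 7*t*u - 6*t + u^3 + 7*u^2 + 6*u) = (6*t + u)/(u + 6)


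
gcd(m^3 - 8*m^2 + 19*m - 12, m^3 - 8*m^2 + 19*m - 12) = m^3 - 8*m^2 + 19*m - 12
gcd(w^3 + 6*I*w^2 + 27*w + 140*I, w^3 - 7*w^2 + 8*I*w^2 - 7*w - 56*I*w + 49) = w + 7*I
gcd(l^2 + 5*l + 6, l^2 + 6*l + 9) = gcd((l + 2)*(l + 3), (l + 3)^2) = l + 3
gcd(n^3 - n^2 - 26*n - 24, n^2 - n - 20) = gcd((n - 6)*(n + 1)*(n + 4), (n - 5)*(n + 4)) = n + 4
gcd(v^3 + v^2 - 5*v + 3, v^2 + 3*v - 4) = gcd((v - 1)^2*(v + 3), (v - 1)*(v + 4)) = v - 1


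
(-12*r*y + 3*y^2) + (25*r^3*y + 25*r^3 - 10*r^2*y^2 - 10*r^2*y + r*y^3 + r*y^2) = 25*r^3*y + 25*r^3 - 10*r^2*y^2 - 10*r^2*y + r*y^3 + r*y^2 - 12*r*y + 3*y^2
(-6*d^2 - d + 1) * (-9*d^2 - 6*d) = 54*d^4 + 45*d^3 - 3*d^2 - 6*d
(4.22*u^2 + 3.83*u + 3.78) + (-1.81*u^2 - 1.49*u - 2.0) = 2.41*u^2 + 2.34*u + 1.78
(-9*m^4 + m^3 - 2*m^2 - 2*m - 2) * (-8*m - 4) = 72*m^5 + 28*m^4 + 12*m^3 + 24*m^2 + 24*m + 8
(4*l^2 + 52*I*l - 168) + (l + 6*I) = 4*l^2 + l + 52*I*l - 168 + 6*I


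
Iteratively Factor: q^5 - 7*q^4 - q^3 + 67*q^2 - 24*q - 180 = (q + 2)*(q^4 - 9*q^3 + 17*q^2 + 33*q - 90) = (q - 3)*(q + 2)*(q^3 - 6*q^2 - q + 30) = (q - 5)*(q - 3)*(q + 2)*(q^2 - q - 6) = (q - 5)*(q - 3)*(q + 2)^2*(q - 3)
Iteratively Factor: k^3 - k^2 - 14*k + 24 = (k + 4)*(k^2 - 5*k + 6) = (k - 2)*(k + 4)*(k - 3)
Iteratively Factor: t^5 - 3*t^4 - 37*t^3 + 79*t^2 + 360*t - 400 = (t + 4)*(t^4 - 7*t^3 - 9*t^2 + 115*t - 100) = (t + 4)^2*(t^3 - 11*t^2 + 35*t - 25) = (t - 5)*(t + 4)^2*(t^2 - 6*t + 5) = (t - 5)^2*(t + 4)^2*(t - 1)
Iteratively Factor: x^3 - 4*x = (x)*(x^2 - 4) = x*(x - 2)*(x + 2)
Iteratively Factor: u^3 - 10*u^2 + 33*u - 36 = (u - 3)*(u^2 - 7*u + 12) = (u - 4)*(u - 3)*(u - 3)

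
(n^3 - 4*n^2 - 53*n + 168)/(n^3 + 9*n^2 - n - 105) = (n - 8)/(n + 5)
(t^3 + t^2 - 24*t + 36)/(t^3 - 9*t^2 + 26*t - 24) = (t + 6)/(t - 4)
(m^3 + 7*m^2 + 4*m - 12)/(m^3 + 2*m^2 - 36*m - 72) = (m - 1)/(m - 6)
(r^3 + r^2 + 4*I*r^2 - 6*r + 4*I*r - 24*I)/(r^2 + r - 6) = r + 4*I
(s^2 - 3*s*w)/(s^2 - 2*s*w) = (s - 3*w)/(s - 2*w)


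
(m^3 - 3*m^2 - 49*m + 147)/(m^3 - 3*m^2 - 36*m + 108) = (m^2 - 49)/(m^2 - 36)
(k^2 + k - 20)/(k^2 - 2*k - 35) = (k - 4)/(k - 7)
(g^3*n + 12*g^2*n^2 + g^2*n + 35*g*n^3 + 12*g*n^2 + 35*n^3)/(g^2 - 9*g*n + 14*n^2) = n*(g^3 + 12*g^2*n + g^2 + 35*g*n^2 + 12*g*n + 35*n^2)/(g^2 - 9*g*n + 14*n^2)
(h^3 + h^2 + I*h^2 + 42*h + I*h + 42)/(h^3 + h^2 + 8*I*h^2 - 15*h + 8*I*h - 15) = (h^2 + I*h + 42)/(h^2 + 8*I*h - 15)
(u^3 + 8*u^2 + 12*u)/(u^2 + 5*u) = (u^2 + 8*u + 12)/(u + 5)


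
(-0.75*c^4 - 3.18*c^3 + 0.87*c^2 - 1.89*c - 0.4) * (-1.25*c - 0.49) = 0.9375*c^5 + 4.3425*c^4 + 0.4707*c^3 + 1.9362*c^2 + 1.4261*c + 0.196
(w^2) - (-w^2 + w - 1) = 2*w^2 - w + 1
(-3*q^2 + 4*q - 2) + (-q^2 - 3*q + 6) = -4*q^2 + q + 4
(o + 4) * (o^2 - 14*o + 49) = o^3 - 10*o^2 - 7*o + 196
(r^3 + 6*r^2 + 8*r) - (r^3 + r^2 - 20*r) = 5*r^2 + 28*r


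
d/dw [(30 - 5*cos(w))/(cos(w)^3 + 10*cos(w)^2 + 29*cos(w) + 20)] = 5*(237*cos(w)/2 + 4*cos(2*w) - cos(3*w)/2 + 198)*sin(w)/(cos(w)^3 + 10*cos(w)^2 + 29*cos(w) + 20)^2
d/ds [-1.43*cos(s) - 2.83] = 1.43*sin(s)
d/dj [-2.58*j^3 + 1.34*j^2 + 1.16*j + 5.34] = -7.74*j^2 + 2.68*j + 1.16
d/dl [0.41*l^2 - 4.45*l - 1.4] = 0.82*l - 4.45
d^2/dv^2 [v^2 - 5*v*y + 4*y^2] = 2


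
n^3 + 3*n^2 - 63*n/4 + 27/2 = (n - 3/2)^2*(n + 6)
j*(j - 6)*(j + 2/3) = j^3 - 16*j^2/3 - 4*j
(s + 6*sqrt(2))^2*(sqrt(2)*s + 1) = sqrt(2)*s^3 + 25*s^2 + 84*sqrt(2)*s + 72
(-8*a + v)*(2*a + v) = -16*a^2 - 6*a*v + v^2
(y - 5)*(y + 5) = y^2 - 25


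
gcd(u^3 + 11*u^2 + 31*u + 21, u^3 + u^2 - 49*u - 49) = u^2 + 8*u + 7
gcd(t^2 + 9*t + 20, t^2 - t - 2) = 1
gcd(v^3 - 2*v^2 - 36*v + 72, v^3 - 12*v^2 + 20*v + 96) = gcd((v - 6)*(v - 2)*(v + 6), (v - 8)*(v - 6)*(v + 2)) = v - 6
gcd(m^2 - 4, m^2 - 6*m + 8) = m - 2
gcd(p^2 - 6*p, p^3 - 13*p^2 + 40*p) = p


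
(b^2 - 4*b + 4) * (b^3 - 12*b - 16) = b^5 - 4*b^4 - 8*b^3 + 32*b^2 + 16*b - 64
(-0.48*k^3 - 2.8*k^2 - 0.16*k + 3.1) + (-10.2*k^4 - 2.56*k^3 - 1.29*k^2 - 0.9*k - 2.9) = -10.2*k^4 - 3.04*k^3 - 4.09*k^2 - 1.06*k + 0.2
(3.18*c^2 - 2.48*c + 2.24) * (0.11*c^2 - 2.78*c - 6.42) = 0.3498*c^4 - 9.1132*c^3 - 13.2748*c^2 + 9.6944*c - 14.3808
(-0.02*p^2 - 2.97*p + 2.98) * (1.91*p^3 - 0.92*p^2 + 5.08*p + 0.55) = -0.0382*p^5 - 5.6543*p^4 + 8.3226*p^3 - 17.8402*p^2 + 13.5049*p + 1.639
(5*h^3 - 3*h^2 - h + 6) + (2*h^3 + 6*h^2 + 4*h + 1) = 7*h^3 + 3*h^2 + 3*h + 7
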